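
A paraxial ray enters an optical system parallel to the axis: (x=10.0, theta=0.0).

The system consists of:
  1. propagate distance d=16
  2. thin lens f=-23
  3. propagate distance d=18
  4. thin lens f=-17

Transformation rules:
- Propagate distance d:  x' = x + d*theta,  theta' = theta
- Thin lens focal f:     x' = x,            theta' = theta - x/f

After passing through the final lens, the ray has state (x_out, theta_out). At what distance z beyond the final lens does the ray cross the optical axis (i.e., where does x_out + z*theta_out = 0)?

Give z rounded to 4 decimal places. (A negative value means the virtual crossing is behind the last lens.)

Answer: -12.0172

Derivation:
Initial: x=10.0000 theta=0.0000
After 1 (propagate distance d=16): x=10.0000 theta=0.0000
After 2 (thin lens f=-23): x=10.0000 theta=10/23 (≈0.4348)
After 3 (propagate distance d=18): x=410/23 (≈17.8261) theta=10/23 (≈0.4348)
After 4 (thin lens f=-17): x=410/23 (≈17.8261) theta=580/391 (≈1.4834)
z_focus = -x_out/theta_out = -(410/23)/(580/391) = -697/58 ≈ -12.0172
Rounded to 4 decimal places: z = -12.0172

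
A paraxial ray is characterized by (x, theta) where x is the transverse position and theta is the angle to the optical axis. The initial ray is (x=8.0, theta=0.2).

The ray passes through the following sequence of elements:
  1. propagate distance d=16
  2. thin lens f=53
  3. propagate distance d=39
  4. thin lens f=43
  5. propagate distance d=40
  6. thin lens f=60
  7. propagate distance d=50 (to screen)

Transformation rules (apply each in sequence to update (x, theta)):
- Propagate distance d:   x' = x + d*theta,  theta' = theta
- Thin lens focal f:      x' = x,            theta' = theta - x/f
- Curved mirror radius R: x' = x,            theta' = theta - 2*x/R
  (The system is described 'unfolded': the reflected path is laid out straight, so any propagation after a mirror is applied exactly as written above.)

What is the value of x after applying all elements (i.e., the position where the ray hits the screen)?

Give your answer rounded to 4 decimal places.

Initial: x=8.0000 theta=0.2000
After 1 (propagate distance d=16): x=11.2000 theta=0.2000
After 2 (thin lens f=53): x=11.2000 theta=-3/265 (≈-0.0113)
After 3 (propagate distance d=39): x=2851/265 (≈10.7585) theta=-3/265 (≈-0.0113)
After 4 (thin lens f=43): x=2851/265 (≈10.7585) theta=-596/2279 (≈-0.2615)
After 5 (propagate distance d=40): x=3393/11395 (≈0.2978) theta=-596/2279 (≈-0.2615)
After 6 (thin lens f=60): x=3393/11395 (≈0.2978) theta=-60731/227900 (≈-0.2665)
After 7 (propagate distance d=50 (to screen)): x=-296869/22790 (≈-13.0263) theta=-60731/227900 (≈-0.2665)
Rounded to 4 decimal places: x = -13.0263

Answer: -13.0263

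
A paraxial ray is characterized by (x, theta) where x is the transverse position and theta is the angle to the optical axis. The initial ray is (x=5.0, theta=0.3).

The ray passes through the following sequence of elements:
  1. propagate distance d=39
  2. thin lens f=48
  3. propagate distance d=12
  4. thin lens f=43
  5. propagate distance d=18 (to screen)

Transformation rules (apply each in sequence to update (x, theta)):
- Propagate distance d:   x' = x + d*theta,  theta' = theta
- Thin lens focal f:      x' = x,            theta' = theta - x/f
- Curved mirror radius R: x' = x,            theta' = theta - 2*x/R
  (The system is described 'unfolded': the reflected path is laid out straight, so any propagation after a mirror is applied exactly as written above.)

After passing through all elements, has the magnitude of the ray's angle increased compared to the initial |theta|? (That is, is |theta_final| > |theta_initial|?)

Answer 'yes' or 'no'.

Answer: yes

Derivation:
Initial: x=5.0000 theta=0.3000
After 1 (propagate distance d=39): x=16.7000 theta=0.3000
After 2 (thin lens f=48): x=16.7000 theta=-23/480 (≈-0.0479)
After 3 (propagate distance d=12): x=16.1250 theta=-23/480 (≈-0.0479)
After 4 (thin lens f=43): x=16.1250 theta=-203/480 (≈-0.4229)
After 5 (propagate distance d=18 (to screen)): x=8.5125 theta=-203/480 (≈-0.4229)
|theta_initial|=0.3000 |theta_final|=203/480 (≈0.4229) -> increased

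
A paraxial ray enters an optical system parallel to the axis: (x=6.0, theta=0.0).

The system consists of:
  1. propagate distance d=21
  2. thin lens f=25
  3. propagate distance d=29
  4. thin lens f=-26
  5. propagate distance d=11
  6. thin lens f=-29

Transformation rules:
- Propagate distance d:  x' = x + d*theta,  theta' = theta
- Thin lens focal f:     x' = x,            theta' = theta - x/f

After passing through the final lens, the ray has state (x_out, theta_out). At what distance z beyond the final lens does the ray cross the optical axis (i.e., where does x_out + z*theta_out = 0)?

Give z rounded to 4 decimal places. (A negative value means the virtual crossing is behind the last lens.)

Answer: -9.6518

Derivation:
Initial: x=6.0000 theta=0.0000
After 1 (propagate distance d=21): x=6.0000 theta=0.0000
After 2 (thin lens f=25): x=6.0000 theta=-0.2400
After 3 (propagate distance d=29): x=-0.9600 theta=-0.2400
After 4 (thin lens f=-26): x=-0.9600 theta=-18/65 (≈-0.2769)
After 5 (propagate distance d=11): x=-1302/325 (≈-4.0062) theta=-18/65 (≈-0.2769)
After 6 (thin lens f=-29): x=-1302/325 (≈-4.0062) theta=-3912/9425 (≈-0.4151)
z_focus = -x_out/theta_out = -(-1302/325)/(-3912/9425) = -6293/652 ≈ -9.6518
Rounded to 4 decimal places: z = -9.6518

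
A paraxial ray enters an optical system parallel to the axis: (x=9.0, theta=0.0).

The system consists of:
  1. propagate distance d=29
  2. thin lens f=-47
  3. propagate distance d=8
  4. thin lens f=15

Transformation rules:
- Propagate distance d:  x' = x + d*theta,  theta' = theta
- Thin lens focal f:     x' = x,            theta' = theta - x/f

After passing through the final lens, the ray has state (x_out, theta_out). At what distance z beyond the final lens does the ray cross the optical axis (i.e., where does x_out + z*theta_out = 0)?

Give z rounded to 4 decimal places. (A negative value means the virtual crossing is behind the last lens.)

Initial: x=9.0000 theta=0.0000
After 1 (propagate distance d=29): x=9.0000 theta=0.0000
After 2 (thin lens f=-47): x=9.0000 theta=9/47 (≈0.1915)
After 3 (propagate distance d=8): x=495/47 (≈10.5319) theta=9/47 (≈0.1915)
After 4 (thin lens f=15): x=495/47 (≈10.5319) theta=-24/47 (≈-0.5106)
z_focus = -x_out/theta_out = -(495/47)/(-24/47) = 20.6250
Rounded to 4 decimal places: z = 20.6250

Answer: 20.6250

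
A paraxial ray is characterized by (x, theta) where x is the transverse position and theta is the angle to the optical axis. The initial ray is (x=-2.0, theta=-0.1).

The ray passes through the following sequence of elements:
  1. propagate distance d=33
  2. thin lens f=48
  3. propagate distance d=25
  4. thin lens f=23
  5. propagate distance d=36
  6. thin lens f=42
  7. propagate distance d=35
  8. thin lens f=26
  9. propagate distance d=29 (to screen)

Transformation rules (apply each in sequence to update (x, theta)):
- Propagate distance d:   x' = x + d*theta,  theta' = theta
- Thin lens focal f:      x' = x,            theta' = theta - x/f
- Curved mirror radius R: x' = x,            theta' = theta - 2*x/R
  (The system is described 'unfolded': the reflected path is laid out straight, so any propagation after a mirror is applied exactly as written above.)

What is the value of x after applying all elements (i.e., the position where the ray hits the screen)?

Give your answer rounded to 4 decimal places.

Answer: 3.4417

Derivation:
Initial: x=-2.0000 theta=-0.1000
After 1 (propagate distance d=33): x=-5.3000 theta=-0.1000
After 2 (thin lens f=48): x=-5.3000 theta=1/96 (≈0.0104)
After 3 (propagate distance d=25): x=-2419/480 (≈-5.0396) theta=1/96 (≈0.0104)
After 4 (thin lens f=23): x=-2419/480 (≈-5.0396) theta=1267/5520 (≈0.2295)
After 5 (propagate distance d=36): x=35587/11040 (≈3.2235) theta=1267/5520 (≈0.2295)
After 6 (thin lens f=42): x=35587/11040 (≈3.2235) theta=70841/463680 (≈0.1528)
After 7 (propagate distance d=35): x=567727/66240 (≈8.5708) theta=70841/463680 (≈0.1528)
After 8 (thin lens f=26): x=567727/66240 (≈8.5708) theta=-710741/4018560 (≈-0.1769)
After 9 (propagate distance d=29 (to screen)): x=41491847/12055680 (≈3.4417) theta=-710741/4018560 (≈-0.1769)
Rounded to 4 decimal places: x = 3.4417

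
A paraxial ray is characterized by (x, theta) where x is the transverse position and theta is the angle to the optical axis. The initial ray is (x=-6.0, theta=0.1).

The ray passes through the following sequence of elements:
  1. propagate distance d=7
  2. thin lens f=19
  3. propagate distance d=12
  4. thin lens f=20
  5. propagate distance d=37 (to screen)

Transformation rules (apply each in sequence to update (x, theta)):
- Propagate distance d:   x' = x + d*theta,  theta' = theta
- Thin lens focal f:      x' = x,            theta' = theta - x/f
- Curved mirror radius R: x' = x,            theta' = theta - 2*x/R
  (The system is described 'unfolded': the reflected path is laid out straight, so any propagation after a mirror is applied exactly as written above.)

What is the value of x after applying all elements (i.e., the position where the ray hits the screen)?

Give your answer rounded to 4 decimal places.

Answer: 14.6608

Derivation:
Initial: x=-6.0000 theta=0.1000
After 1 (propagate distance d=7): x=-5.3000 theta=0.1000
After 2 (thin lens f=19): x=-5.3000 theta=36/95 (≈0.3789)
After 3 (propagate distance d=12): x=-143/190 (≈-0.7526) theta=36/95 (≈0.3789)
After 4 (thin lens f=20): x=-143/190 (≈-0.7526) theta=1583/3800 (≈0.4166)
After 5 (propagate distance d=37 (to screen)): x=55711/3800 (≈14.6608) theta=1583/3800 (≈0.4166)
Rounded to 4 decimal places: x = 14.6608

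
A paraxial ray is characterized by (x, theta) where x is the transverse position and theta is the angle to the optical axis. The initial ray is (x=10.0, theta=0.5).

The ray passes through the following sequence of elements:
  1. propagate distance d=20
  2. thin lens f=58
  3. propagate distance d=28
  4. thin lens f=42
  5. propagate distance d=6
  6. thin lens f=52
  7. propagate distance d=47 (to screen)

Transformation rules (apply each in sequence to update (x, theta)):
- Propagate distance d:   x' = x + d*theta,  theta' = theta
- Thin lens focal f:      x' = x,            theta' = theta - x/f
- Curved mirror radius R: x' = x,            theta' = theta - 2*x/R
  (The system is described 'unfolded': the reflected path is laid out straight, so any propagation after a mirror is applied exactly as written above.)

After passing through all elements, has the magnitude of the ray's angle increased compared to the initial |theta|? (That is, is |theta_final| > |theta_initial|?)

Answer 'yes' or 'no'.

Initial: x=10.0000 theta=0.5000
After 1 (propagate distance d=20): x=20.0000 theta=0.5000
After 2 (thin lens f=58): x=20.0000 theta=9/58 (≈0.1552)
After 3 (propagate distance d=28): x=706/29 (≈24.3448) theta=9/58 (≈0.1552)
After 4 (thin lens f=42): x=706/29 (≈24.3448) theta=-517/1218 (≈-0.4245)
After 5 (propagate distance d=6): x=4425/203 (≈21.7980) theta=-517/1218 (≈-0.4245)
After 6 (thin lens f=52): x=4425/203 (≈21.7980) theta=-26717/31668 (≈-0.8437)
After 7 (propagate distance d=47 (to screen)): x=-565399/31668 (≈-17.8540) theta=-26717/31668 (≈-0.8437)
|theta_initial|=0.5000 |theta_final|=26717/31668 (≈0.8437) -> increased

Answer: yes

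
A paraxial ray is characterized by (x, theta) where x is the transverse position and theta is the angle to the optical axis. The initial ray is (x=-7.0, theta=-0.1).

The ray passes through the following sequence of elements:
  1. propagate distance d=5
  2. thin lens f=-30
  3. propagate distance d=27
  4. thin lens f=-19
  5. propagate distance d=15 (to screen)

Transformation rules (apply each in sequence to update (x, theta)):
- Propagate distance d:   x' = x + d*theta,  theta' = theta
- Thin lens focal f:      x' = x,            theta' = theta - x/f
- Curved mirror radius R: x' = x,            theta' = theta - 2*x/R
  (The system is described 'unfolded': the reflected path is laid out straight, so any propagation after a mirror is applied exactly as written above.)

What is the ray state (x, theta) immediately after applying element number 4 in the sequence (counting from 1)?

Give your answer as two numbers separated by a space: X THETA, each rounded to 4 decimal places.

Initial: x=-7.0000 theta=-0.1000
After 1 (propagate distance d=5): x=-7.5000 theta=-0.1000
After 2 (thin lens f=-30): x=-7.5000 theta=-0.3500
After 3 (propagate distance d=27): x=-16.9500 theta=-0.3500
After 4 (thin lens f=-19): x=-16.9500 theta=-118/95 (≈-1.2421)
Rounded to 4 decimal places: x = -16.9500, theta = -1.2421

Answer: -16.9500 -1.2421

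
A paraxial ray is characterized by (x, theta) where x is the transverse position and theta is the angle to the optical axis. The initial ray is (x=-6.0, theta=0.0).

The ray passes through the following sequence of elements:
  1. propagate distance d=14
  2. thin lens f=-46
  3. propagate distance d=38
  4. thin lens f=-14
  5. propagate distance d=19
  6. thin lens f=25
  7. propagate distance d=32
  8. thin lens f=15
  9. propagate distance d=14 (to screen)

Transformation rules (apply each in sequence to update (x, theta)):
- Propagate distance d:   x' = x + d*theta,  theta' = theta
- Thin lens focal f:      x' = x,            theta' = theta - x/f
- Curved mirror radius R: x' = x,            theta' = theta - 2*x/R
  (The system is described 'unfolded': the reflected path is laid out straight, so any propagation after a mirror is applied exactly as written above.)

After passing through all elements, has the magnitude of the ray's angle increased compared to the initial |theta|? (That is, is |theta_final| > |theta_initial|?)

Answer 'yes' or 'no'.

Initial: x=-6.0000 theta=0.0000
After 1 (propagate distance d=14): x=-6.0000 theta=0.0000
After 2 (thin lens f=-46): x=-6.0000 theta=-3/23 (≈-0.1304)
After 3 (propagate distance d=38): x=-252/23 (≈-10.9565) theta=-3/23 (≈-0.1304)
After 4 (thin lens f=-14): x=-252/23 (≈-10.9565) theta=-21/23 (≈-0.9130)
After 5 (propagate distance d=19): x=-651/23 (≈-28.3043) theta=-21/23 (≈-0.9130)
After 6 (thin lens f=25): x=-651/23 (≈-28.3043) theta=126/575 (≈0.2191)
After 7 (propagate distance d=32): x=-12243/575 (≈-21.2922) theta=126/575 (≈0.2191)
After 8 (thin lens f=15): x=-12243/575 (≈-21.2922) theta=4711/2875 (≈1.6386)
After 9 (propagate distance d=14 (to screen)): x=4739/2875 (≈1.6483) theta=4711/2875 (≈1.6386)
|theta_initial|=0.0000 |theta_final|=4711/2875 (≈1.6386) -> increased

Answer: yes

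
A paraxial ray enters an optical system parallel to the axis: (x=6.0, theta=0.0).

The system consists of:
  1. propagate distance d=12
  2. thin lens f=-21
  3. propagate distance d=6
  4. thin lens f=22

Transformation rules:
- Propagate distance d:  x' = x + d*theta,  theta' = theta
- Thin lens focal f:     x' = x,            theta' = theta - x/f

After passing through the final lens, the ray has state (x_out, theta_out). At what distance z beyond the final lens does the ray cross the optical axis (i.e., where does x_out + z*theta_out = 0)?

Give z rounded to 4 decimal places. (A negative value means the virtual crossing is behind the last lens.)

Answer: 118.8000

Derivation:
Initial: x=6.0000 theta=0.0000
After 1 (propagate distance d=12): x=6.0000 theta=0.0000
After 2 (thin lens f=-21): x=6.0000 theta=2/7 (≈0.2857)
After 3 (propagate distance d=6): x=54/7 (≈7.7143) theta=2/7 (≈0.2857)
After 4 (thin lens f=22): x=54/7 (≈7.7143) theta=-5/77 (≈-0.0649)
z_focus = -x_out/theta_out = -(54/7)/(-5/77) = 118.8000
Rounded to 4 decimal places: z = 118.8000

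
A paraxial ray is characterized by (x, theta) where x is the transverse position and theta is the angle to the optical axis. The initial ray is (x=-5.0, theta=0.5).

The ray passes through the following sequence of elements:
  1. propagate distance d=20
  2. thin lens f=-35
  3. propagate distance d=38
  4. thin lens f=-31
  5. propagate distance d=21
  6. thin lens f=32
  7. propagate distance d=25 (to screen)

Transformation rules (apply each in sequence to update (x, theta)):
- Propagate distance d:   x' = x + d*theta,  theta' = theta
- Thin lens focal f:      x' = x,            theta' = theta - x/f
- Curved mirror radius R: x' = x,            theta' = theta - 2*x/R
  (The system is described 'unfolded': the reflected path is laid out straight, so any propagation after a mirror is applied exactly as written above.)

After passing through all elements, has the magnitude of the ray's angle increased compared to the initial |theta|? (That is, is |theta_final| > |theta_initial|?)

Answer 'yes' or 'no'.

Answer: no

Derivation:
Initial: x=-5.0000 theta=0.5000
After 1 (propagate distance d=20): x=5.0000 theta=0.5000
After 2 (thin lens f=-35): x=5.0000 theta=9/14 (≈0.6429)
After 3 (propagate distance d=38): x=206/7 (≈29.4286) theta=9/14 (≈0.6429)
After 4 (thin lens f=-31): x=206/7 (≈29.4286) theta=691/434 (≈1.5922)
After 5 (propagate distance d=21): x=27283/434 (≈62.8641) theta=691/434 (≈1.5922)
After 6 (thin lens f=32): x=27283/434 (≈62.8641) theta=-5171/13888 (≈-0.3723)
After 7 (propagate distance d=25 (to screen)): x=743781/13888 (≈53.5557) theta=-5171/13888 (≈-0.3723)
|theta_initial|=0.5000 |theta_final|=5171/13888 (≈0.3723) -> not increased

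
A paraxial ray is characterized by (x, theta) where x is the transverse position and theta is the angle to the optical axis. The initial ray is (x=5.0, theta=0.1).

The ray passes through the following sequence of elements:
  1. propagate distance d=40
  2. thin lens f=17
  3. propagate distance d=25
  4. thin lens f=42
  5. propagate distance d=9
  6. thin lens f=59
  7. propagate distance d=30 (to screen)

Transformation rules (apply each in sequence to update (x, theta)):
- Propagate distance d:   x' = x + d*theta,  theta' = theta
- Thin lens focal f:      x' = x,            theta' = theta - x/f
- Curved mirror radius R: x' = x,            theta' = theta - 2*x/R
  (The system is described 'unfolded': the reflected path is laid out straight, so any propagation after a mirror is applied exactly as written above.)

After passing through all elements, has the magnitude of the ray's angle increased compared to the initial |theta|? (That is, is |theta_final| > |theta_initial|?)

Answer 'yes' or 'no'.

Answer: yes

Derivation:
Initial: x=5.0000 theta=0.1000
After 1 (propagate distance d=40): x=9.0000 theta=0.1000
After 2 (thin lens f=17): x=9.0000 theta=-73/170 (≈-0.4294)
After 3 (propagate distance d=25): x=-59/34 (≈-1.7353) theta=-73/170 (≈-0.4294)
After 4 (thin lens f=42): x=-59/34 (≈-1.7353) theta=-163/420 (≈-0.3881)
After 5 (propagate distance d=9): x=-12443/2380 (≈-5.2282) theta=-163/420 (≈-0.3881)
After 6 (thin lens f=59): x=-12443/2380 (≈-5.2282) theta=-6308/21063 (≈-0.2995)
After 7 (propagate distance d=30 (to screen)): x=-1995737/140420 (≈-14.2126) theta=-6308/21063 (≈-0.2995)
|theta_initial|=0.1000 |theta_final|=6308/21063 (≈0.2995) -> increased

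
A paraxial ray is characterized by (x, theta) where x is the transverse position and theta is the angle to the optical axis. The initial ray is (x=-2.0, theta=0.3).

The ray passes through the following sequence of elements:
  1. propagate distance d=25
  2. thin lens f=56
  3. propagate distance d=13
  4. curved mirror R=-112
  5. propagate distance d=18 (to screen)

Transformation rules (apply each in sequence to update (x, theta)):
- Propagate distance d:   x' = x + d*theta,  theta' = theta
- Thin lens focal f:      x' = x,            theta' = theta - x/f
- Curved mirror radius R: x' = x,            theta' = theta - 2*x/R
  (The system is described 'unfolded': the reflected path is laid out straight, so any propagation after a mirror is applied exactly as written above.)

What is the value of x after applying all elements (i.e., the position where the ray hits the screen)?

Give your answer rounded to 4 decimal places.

Initial: x=-2.0000 theta=0.3000
After 1 (propagate distance d=25): x=5.5000 theta=0.3000
After 2 (thin lens f=56): x=5.5000 theta=113/560 (≈0.2018)
After 3 (propagate distance d=13): x=4549/560 (≈8.1232) theta=113/560 (≈0.2018)
After 4 (curved mirror R=-112): x=4549/560 (≈8.1232) theta=10877/31360 (≈0.3468)
After 5 (propagate distance d=18 (to screen)): x=45053/3136 (≈14.3664) theta=10877/31360 (≈0.3468)
Rounded to 4 decimal places: x = 14.3664

Answer: 14.3664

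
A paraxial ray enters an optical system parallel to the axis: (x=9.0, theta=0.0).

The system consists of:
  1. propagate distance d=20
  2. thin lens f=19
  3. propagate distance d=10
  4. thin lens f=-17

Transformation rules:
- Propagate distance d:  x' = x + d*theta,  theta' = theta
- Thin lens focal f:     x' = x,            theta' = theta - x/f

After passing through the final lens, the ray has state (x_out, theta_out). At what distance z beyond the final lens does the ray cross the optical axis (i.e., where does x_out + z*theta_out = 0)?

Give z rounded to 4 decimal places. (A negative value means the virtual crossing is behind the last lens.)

Initial: x=9.0000 theta=0.0000
After 1 (propagate distance d=20): x=9.0000 theta=0.0000
After 2 (thin lens f=19): x=9.0000 theta=-9/19 (≈-0.4737)
After 3 (propagate distance d=10): x=81/19 (≈4.2632) theta=-9/19 (≈-0.4737)
After 4 (thin lens f=-17): x=81/19 (≈4.2632) theta=-72/323 (≈-0.2229)
z_focus = -x_out/theta_out = -(81/19)/(-72/323) = 19.1250
Rounded to 4 decimal places: z = 19.1250

Answer: 19.1250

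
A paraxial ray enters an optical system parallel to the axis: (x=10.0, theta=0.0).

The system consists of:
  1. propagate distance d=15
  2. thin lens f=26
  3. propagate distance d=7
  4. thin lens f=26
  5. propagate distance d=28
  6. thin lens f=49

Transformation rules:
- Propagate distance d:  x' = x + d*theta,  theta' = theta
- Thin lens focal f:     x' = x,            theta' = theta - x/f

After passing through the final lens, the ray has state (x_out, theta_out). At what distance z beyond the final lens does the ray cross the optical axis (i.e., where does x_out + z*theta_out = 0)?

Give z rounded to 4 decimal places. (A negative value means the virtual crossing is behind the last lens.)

Answer: -26.0834

Derivation:
Initial: x=10.0000 theta=0.0000
After 1 (propagate distance d=15): x=10.0000 theta=0.0000
After 2 (thin lens f=26): x=10.0000 theta=-5/13 (≈-0.3846)
After 3 (propagate distance d=7): x=95/13 (≈7.3077) theta=-5/13 (≈-0.3846)
After 4 (thin lens f=26): x=95/13 (≈7.3077) theta=-225/338 (≈-0.6657)
After 5 (propagate distance d=28): x=-1915/169 (≈-11.3314) theta=-225/338 (≈-0.6657)
After 6 (thin lens f=49): x=-1915/169 (≈-11.3314) theta=-7195/16562 (≈-0.4344)
z_focus = -x_out/theta_out = -(-1915/169)/(-7195/16562) = -37534/1439 ≈ -26.0834
Rounded to 4 decimal places: z = -26.0834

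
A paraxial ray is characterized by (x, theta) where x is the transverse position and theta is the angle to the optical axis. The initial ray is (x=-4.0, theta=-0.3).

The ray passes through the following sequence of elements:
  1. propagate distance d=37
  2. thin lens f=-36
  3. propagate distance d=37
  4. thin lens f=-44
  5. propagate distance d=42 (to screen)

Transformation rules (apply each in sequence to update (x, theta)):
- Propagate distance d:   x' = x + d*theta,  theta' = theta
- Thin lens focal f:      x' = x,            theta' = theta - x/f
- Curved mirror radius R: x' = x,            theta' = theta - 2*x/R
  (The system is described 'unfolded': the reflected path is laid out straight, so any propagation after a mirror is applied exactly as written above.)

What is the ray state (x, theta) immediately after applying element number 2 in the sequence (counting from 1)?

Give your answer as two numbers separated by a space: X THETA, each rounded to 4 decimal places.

Initial: x=-4.0000 theta=-0.3000
After 1 (propagate distance d=37): x=-15.1000 theta=-0.3000
After 2 (thin lens f=-36): x=-15.1000 theta=-259/360 (≈-0.7194)
Rounded to 4 decimal places: x = -15.1000, theta = -0.7194

Answer: -15.1000 -0.7194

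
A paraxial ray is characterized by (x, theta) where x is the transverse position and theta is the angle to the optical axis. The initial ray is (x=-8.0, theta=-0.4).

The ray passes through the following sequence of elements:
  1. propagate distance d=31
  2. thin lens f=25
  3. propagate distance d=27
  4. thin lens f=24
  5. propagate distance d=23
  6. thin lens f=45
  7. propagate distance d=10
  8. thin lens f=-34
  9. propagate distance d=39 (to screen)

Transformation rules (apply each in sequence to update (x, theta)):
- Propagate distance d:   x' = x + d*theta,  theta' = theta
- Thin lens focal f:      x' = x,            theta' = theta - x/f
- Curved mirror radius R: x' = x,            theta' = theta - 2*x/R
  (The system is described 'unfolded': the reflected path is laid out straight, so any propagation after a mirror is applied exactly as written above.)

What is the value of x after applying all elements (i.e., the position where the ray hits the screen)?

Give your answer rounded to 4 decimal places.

Initial: x=-8.0000 theta=-0.4000
After 1 (propagate distance d=31): x=-20.4000 theta=-0.4000
After 2 (thin lens f=25): x=-20.4000 theta=0.4160
After 3 (propagate distance d=27): x=-9.1680 theta=0.4160
After 4 (thin lens f=24): x=-9.1680 theta=0.7980
After 5 (propagate distance d=23): x=9.1860 theta=0.7980
After 6 (thin lens f=45): x=9.1860 theta=2227/3750 (≈0.5939)
After 7 (propagate distance d=10): x=22687/1500 (≈15.1247) theta=2227/3750 (≈0.5939)
After 8 (thin lens f=-34): x=22687/1500 (≈15.1247) theta=264871/255000 (≈1.0387)
After 9 (propagate distance d=39 (to screen)): x=14186759/255000 (≈55.6343) theta=264871/255000 (≈1.0387)
Rounded to 4 decimal places: x = 55.6343

Answer: 55.6343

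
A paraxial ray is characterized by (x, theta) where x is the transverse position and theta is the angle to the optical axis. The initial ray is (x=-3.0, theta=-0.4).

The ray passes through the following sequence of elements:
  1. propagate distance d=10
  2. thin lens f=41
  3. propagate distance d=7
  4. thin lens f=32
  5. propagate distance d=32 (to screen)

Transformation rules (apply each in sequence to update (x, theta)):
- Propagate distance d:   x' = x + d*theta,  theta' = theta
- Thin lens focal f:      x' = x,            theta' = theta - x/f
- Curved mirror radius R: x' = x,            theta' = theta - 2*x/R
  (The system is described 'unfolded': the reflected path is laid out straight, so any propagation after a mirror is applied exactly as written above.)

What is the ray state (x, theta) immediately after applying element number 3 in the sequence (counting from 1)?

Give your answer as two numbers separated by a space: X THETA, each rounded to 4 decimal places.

Initial: x=-3.0000 theta=-0.4000
After 1 (propagate distance d=10): x=-7.0000 theta=-0.4000
After 2 (thin lens f=41): x=-7.0000 theta=-47/205 (≈-0.2293)
After 3 (propagate distance d=7): x=-1764/205 (≈-8.6049) theta=-47/205 (≈-0.2293)
Rounded to 4 decimal places: x = -8.6049, theta = -0.2293

Answer: -8.6049 -0.2293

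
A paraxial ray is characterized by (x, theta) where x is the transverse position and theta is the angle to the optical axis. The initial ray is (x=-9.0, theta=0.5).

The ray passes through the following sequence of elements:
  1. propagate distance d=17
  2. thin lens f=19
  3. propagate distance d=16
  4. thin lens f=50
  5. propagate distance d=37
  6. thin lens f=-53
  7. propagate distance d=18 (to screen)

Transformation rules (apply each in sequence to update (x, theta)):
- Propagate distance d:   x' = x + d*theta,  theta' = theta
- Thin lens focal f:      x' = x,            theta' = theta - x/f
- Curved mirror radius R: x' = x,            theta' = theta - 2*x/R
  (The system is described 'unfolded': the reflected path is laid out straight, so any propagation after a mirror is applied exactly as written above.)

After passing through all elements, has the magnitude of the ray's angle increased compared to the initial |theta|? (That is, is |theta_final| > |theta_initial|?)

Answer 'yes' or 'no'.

Answer: yes

Derivation:
Initial: x=-9.0000 theta=0.5000
After 1 (propagate distance d=17): x=-0.5000 theta=0.5000
After 2 (thin lens f=19): x=-0.5000 theta=10/19 (≈0.5263)
After 3 (propagate distance d=16): x=301/38 (≈7.9211) theta=10/19 (≈0.5263)
After 4 (thin lens f=50): x=301/38 (≈7.9211) theta=699/1900 (≈0.3679)
After 5 (propagate distance d=37): x=40913/1900 (≈21.5332) theta=699/1900 (≈0.3679)
After 6 (thin lens f=-53): x=40913/1900 (≈21.5332) theta=3898/5035 (≈0.7742)
After 7 (propagate distance d=18 (to screen)): x=3571669/100700 (≈35.4684) theta=3898/5035 (≈0.7742)
|theta_initial|=0.5000 |theta_final|=3898/5035 (≈0.7742) -> increased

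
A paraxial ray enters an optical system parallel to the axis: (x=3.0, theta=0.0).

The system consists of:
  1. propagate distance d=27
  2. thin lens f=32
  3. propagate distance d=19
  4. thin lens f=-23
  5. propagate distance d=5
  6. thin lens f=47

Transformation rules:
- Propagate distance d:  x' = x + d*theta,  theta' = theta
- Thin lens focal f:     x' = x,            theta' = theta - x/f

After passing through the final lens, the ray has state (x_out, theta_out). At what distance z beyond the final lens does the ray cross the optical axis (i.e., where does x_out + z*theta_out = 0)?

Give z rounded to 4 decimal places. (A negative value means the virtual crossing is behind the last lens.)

Answer: 16.2768

Derivation:
Initial: x=3.0000 theta=0.0000
After 1 (propagate distance d=27): x=3.0000 theta=0.0000
After 2 (thin lens f=32): x=3.0000 theta=-3/32 (≈-0.0938)
After 3 (propagate distance d=19): x=39/32 (≈1.2188) theta=-3/32 (≈-0.0938)
After 4 (thin lens f=-23): x=39/32 (≈1.2188) theta=-15/368 (≈-0.0408)
After 5 (propagate distance d=5): x=747/736 (≈1.0149) theta=-15/368 (≈-0.0408)
After 6 (thin lens f=47): x=747/736 (≈1.0149) theta=-2157/34592 (≈-0.0624)
z_focus = -x_out/theta_out = -(747/736)/(-2157/34592) = 11703/719 ≈ 16.2768
Rounded to 4 decimal places: z = 16.2768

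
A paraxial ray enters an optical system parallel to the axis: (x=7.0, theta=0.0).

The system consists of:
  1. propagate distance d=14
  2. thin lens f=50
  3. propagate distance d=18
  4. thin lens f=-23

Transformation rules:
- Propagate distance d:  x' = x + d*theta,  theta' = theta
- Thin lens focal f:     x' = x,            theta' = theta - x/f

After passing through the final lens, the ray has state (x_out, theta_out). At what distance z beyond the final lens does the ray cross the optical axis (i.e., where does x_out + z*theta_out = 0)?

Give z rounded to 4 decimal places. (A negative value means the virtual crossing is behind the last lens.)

Initial: x=7.0000 theta=0.0000
After 1 (propagate distance d=14): x=7.0000 theta=0.0000
After 2 (thin lens f=50): x=7.0000 theta=-0.1400
After 3 (propagate distance d=18): x=4.4800 theta=-0.1400
After 4 (thin lens f=-23): x=4.4800 theta=63/1150 (≈0.0548)
z_focus = -x_out/theta_out = -(4.4800)/(63/1150) = -736/9 ≈ -81.7778
Rounded to 4 decimal places: z = -81.7778

Answer: -81.7778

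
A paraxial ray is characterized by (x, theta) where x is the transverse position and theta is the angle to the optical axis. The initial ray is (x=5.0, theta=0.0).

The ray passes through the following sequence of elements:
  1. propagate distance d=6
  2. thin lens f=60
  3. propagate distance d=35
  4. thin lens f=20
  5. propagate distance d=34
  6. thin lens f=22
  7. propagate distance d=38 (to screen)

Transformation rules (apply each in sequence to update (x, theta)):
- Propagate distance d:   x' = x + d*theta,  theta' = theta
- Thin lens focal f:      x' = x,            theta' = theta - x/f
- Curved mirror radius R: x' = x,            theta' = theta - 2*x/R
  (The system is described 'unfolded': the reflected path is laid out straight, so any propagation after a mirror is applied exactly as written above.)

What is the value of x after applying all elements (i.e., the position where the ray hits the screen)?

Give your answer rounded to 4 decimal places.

Initial: x=5.0000 theta=0.0000
After 1 (propagate distance d=6): x=5.0000 theta=0.0000
After 2 (thin lens f=60): x=5.0000 theta=-1/12 (≈-0.0833)
After 3 (propagate distance d=35): x=25/12 (≈2.0833) theta=-1/12 (≈-0.0833)
After 4 (thin lens f=20): x=25/12 (≈2.0833) theta=-0.1875
After 5 (propagate distance d=34): x=-103/24 (≈-4.2917) theta=-0.1875
After 6 (thin lens f=22): x=-103/24 (≈-4.2917) theta=1/132 (≈0.0076)
After 7 (propagate distance d=38 (to screen)): x=-1057/264 (≈-4.0038) theta=1/132 (≈0.0076)
Rounded to 4 decimal places: x = -4.0038

Answer: -4.0038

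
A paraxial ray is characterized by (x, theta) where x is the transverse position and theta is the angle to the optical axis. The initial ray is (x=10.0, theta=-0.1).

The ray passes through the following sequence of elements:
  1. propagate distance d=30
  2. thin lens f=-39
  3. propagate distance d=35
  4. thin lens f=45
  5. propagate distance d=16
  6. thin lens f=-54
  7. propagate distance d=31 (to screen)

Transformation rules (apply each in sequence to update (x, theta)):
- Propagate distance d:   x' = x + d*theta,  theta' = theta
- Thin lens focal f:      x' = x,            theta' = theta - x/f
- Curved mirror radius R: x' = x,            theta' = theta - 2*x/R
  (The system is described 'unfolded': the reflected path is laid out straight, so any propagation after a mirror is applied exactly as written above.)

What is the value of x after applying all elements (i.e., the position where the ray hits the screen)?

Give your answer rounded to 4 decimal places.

Initial: x=10.0000 theta=-0.1000
After 1 (propagate distance d=30): x=7.0000 theta=-0.1000
After 2 (thin lens f=-39): x=7.0000 theta=31/390 (≈0.0795)
After 3 (propagate distance d=35): x=763/78 (≈9.7821) theta=31/390 (≈0.0795)
After 4 (thin lens f=45): x=763/78 (≈9.7821) theta=-242/1755 (≈-0.1379)
After 5 (propagate distance d=16): x=26591/3510 (≈7.5758) theta=-242/1755 (≈-0.1379)
After 6 (thin lens f=-54): x=26591/3510 (≈7.5758) theta=7/2916 (≈0.0024)
After 7 (propagate distance d=31 (to screen)): x=1450019/189540 (≈7.6502) theta=7/2916 (≈0.0024)
Rounded to 4 decimal places: x = 7.6502

Answer: 7.6502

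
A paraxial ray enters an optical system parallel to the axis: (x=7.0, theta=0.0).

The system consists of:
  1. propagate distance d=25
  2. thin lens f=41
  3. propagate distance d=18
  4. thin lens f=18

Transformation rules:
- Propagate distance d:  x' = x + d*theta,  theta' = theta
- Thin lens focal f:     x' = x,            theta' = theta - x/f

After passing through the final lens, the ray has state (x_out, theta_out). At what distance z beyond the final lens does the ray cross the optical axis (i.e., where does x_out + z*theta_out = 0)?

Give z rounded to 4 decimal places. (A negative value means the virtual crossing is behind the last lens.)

Answer: 10.0976

Derivation:
Initial: x=7.0000 theta=0.0000
After 1 (propagate distance d=25): x=7.0000 theta=0.0000
After 2 (thin lens f=41): x=7.0000 theta=-7/41 (≈-0.1707)
After 3 (propagate distance d=18): x=161/41 (≈3.9268) theta=-7/41 (≈-0.1707)
After 4 (thin lens f=18): x=161/41 (≈3.9268) theta=-7/18 (≈-0.3889)
z_focus = -x_out/theta_out = -(161/41)/(-7/18) = 414/41 ≈ 10.0976
Rounded to 4 decimal places: z = 10.0976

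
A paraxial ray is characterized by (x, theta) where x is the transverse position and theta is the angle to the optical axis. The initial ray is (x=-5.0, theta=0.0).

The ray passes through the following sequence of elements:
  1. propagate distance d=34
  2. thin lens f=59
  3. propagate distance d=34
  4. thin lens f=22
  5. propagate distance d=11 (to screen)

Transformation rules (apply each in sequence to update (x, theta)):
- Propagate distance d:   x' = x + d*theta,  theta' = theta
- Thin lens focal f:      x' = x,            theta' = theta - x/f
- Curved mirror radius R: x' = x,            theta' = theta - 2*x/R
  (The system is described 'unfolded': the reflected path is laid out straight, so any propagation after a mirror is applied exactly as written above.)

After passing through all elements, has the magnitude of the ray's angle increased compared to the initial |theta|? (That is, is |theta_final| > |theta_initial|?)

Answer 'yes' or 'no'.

Initial: x=-5.0000 theta=0.0000
After 1 (propagate distance d=34): x=-5.0000 theta=0.0000
After 2 (thin lens f=59): x=-5.0000 theta=5/59 (≈0.0847)
After 3 (propagate distance d=34): x=-125/59 (≈-2.1186) theta=5/59 (≈0.0847)
After 4 (thin lens f=22): x=-125/59 (≈-2.1186) theta=235/1298 (≈0.1810)
After 5 (propagate distance d=11 (to screen)): x=-15/118 (≈-0.1271) theta=235/1298 (≈0.1810)
|theta_initial|=0.0000 |theta_final|=235/1298 (≈0.1810) -> increased

Answer: yes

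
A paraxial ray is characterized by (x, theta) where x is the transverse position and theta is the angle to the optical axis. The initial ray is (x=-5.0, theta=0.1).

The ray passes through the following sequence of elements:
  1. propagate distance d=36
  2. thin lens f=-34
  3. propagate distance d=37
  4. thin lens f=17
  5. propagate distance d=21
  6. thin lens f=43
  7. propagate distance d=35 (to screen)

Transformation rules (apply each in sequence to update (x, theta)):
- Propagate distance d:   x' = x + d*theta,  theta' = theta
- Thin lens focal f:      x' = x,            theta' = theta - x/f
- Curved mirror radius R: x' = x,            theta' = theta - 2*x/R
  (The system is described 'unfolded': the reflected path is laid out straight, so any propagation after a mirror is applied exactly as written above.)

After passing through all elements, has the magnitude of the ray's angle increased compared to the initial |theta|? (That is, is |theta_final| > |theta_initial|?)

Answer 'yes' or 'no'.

Initial: x=-5.0000 theta=0.1000
After 1 (propagate distance d=36): x=-1.4000 theta=0.1000
After 2 (thin lens f=-34): x=-1.4000 theta=1/17 (≈0.0588)
After 3 (propagate distance d=37): x=66/85 (≈0.7765) theta=1/17 (≈0.0588)
After 4 (thin lens f=17): x=66/85 (≈0.7765) theta=19/1445 (≈0.0131)
After 5 (propagate distance d=21): x=1521/1445 (≈1.0526) theta=19/1445 (≈0.0131)
After 6 (thin lens f=43): x=1521/1445 (≈1.0526) theta=-704/62135 (≈-0.0113)
After 7 (propagate distance d=35 (to screen)): x=40763/62135 (≈0.6560) theta=-704/62135 (≈-0.0113)
|theta_initial|=0.1000 |theta_final|=704/62135 (≈0.0113) -> not increased

Answer: no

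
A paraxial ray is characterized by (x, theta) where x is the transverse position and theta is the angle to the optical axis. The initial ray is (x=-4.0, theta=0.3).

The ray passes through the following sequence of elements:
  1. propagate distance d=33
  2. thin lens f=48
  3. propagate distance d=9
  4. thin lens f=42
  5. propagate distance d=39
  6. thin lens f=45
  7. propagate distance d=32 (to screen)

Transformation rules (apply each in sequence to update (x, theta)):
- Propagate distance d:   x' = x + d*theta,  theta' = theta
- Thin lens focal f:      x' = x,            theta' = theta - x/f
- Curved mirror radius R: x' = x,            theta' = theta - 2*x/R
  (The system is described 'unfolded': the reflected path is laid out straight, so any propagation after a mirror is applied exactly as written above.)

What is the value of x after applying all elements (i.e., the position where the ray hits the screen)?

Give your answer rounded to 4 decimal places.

Initial: x=-4.0000 theta=0.3000
After 1 (propagate distance d=33): x=5.9000 theta=0.3000
After 2 (thin lens f=48): x=5.9000 theta=17/96 (≈0.1771)
After 3 (propagate distance d=9): x=1199/160 (≈7.4938) theta=17/96 (≈0.1771)
After 4 (thin lens f=42): x=1199/160 (≈7.4938) theta=-3/2240 (≈-0.0013)
After 5 (propagate distance d=39): x=16669/2240 (≈7.4415) theta=-3/2240 (≈-0.0013)
After 6 (thin lens f=45): x=16669/2240 (≈7.4415) theta=-4201/25200 (≈-0.1667)
After 7 (propagate distance d=32 (to screen)): x=212377/100800 (≈2.1069) theta=-4201/25200 (≈-0.1667)
Rounded to 4 decimal places: x = 2.1069

Answer: 2.1069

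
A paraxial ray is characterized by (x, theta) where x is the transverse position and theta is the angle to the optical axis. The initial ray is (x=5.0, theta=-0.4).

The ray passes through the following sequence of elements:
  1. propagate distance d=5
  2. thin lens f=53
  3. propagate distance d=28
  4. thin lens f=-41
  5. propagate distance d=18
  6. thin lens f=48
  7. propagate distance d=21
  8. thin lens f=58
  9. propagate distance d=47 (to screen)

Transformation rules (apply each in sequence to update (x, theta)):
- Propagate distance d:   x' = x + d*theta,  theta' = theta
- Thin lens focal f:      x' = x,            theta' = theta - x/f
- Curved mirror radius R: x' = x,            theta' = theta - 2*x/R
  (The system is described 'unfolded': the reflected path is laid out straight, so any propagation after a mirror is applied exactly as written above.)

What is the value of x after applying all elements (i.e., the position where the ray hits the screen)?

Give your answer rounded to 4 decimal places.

Answer: -15.9902

Derivation:
Initial: x=5.0000 theta=-0.4000
After 1 (propagate distance d=5): x=3.0000 theta=-0.4000
After 2 (thin lens f=53): x=3.0000 theta=-121/265 (≈-0.4566)
After 3 (propagate distance d=28): x=-2593/265 (≈-9.7849) theta=-121/265 (≈-0.4566)
After 4 (thin lens f=-41): x=-2593/265 (≈-9.7849) theta=-7554/10865 (≈-0.6953)
After 5 (propagate distance d=18): x=-48457/2173 (≈-22.2996) theta=-7554/10865 (≈-0.6953)
After 6 (thin lens f=48): x=-48457/2173 (≈-22.2996) theta=-120307/521520 (≈-0.2307)
After 7 (propagate distance d=21): x=-4718709/173840 (≈-27.1440) theta=-120307/521520 (≈-0.2307)
After 8 (thin lens f=58): x=-4718709/173840 (≈-27.1440) theta=175081/737760 (≈0.2373)
After 9 (propagate distance d=47 (to screen)): x=-483674279/30248160 (≈-15.9902) theta=175081/737760 (≈0.2373)
Rounded to 4 decimal places: x = -15.9902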